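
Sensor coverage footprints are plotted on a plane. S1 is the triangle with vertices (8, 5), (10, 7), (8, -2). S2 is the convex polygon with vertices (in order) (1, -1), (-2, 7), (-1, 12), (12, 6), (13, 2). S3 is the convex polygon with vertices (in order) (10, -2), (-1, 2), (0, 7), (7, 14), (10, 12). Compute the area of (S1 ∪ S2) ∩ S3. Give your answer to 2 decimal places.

|S1 ∪ S2| = 116.3911.
|(S1 ∪ S2) ∩ S3| = 81.16.

81.16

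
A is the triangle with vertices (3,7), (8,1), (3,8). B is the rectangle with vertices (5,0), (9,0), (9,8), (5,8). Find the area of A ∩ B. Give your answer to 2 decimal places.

0.90

The intersection is the polygon with vertices (8,1), (5,4.6), (5,5.2).
By the shoelace formula its area is 0.90.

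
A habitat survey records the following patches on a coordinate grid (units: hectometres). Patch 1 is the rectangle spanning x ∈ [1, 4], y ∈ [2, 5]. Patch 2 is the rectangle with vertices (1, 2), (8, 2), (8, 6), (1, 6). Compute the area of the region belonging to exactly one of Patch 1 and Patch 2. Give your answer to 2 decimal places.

19.00

|Patch 1∩Patch 2|: x∈[1,4], y∈[2,5] → 3·3 = 9.
|Patch 1 △ Patch 2| = |Patch 1| + |Patch 2| − 2·|Patch 1∩Patch 2| = 9 + 28 − 18 = 19.00.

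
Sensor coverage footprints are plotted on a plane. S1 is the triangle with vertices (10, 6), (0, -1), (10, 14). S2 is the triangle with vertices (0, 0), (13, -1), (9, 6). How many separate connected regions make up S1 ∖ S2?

2

S1 ∖ S2 splits into 2 disjoint pieces (area 32.85, area 0.3265).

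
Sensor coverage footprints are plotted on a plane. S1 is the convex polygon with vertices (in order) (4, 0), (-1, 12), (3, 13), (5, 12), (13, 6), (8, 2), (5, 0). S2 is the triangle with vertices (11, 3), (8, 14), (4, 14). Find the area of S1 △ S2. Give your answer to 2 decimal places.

98.68

|S1| = 94, |S2| = 22, |S1∩S2| = 8.6608.
|S1 △ S2| = |S1| + |S2| − 2·|S1∩S2| = 94 + 22 − 17.3216 = 98.68.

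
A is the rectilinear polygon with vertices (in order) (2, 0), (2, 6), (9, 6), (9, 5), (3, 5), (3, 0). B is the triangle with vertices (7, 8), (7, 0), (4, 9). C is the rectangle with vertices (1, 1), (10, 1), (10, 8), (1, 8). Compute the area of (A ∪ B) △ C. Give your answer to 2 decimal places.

45.83

|A ∪ B| = 22.1667.
|(A ∪ B) ∩ C| = 19.6667.
|(A ∪ B) △ C| = 22.1667 + 63 − 39.3333 = 45.83.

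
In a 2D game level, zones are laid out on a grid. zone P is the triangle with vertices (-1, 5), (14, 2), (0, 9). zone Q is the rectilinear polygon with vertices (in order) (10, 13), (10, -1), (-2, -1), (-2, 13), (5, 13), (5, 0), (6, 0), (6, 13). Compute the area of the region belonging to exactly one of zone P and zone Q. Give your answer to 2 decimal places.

133.40

|zone P| = 31.5, |zone Q| = 155, |zone P∩zone Q| = 26.55.
|zone P △ zone Q| = |zone P| + |zone Q| − 2·|zone P∩zone Q| = 31.5 + 155 − 53.1 = 133.40.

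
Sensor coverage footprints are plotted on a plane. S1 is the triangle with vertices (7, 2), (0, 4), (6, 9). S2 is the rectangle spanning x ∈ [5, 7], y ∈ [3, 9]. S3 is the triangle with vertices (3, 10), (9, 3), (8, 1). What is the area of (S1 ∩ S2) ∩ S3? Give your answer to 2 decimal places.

2.91

The region (S1 ∩ S2) ∩ S3 is the polygon with vertices (6.846,3.077), (5,6.4), (5,7.667), (6.429,6).
By the shoelace formula its area is 2.91.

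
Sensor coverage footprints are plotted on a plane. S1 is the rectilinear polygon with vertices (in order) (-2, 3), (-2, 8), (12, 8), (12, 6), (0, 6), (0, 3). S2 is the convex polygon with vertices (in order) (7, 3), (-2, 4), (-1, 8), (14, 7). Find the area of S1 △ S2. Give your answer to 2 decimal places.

36.82

|S1| = 34, |S2| = 52, |S1∩S2| = 24.5889.
|S1 △ S2| = |S1| + |S2| − 2·|S1∩S2| = 34 + 52 − 49.1778 = 36.82.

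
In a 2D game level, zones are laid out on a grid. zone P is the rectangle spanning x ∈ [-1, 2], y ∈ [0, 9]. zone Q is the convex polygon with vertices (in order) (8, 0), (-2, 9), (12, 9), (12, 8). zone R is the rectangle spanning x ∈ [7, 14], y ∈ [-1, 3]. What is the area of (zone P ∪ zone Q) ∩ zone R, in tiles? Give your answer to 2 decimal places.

The region (zone P ∪ zone Q) ∩ zone R is the polygon with vertices (8,0), (7,0.9), (7,3), (9.5,3).
By the shoelace formula its area is 4.80.

4.80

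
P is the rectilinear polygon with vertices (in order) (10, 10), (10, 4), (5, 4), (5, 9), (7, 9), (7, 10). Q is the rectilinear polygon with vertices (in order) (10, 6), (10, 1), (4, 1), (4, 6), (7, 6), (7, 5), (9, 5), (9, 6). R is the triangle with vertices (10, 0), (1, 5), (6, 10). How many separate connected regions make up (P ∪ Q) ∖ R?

(P ∪ Q) ∖ R splits into 2 disjoint pieces (area 19, area 4.9).

2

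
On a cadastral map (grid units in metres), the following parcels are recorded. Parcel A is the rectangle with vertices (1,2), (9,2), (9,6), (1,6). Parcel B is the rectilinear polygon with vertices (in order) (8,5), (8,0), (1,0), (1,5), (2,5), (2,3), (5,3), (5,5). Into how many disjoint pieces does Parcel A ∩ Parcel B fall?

Parcel A ∩ Parcel B is a single connected region.

1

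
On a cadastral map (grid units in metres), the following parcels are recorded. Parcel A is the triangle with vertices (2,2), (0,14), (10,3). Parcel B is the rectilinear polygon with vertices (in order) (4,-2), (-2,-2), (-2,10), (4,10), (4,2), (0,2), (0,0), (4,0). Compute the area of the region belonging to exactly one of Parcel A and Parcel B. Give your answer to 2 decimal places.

|Parcel A| = 49, |Parcel B| = 64, |Parcel A∩Parcel B| = 21.0106.
|Parcel A △ Parcel B| = |Parcel A| + |Parcel B| − 2·|Parcel A∩Parcel B| = 49 + 64 − 42.0212 = 70.98.

70.98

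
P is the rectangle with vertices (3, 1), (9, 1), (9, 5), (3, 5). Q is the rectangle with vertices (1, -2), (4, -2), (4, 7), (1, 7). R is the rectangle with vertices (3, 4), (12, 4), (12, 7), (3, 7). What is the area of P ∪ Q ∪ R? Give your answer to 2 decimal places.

By inclusion–exclusion:
Individual areas: |P| = 24, |Q| = 27, |R| = 27.
|P∩Q|: x∈[3,4], y∈[1,5] → 1·4 = 4.
|P∩R|: x∈[3,9], y∈[4,5] → 6·1 = 6.
|Q∩R|: x∈[3,4], y∈[4,7] → 1·3 = 3.
|P∩Q∩R| = 1.
|P ∪ Q ∪ R| = 78 − 13 + 1 = 66.00.

66.00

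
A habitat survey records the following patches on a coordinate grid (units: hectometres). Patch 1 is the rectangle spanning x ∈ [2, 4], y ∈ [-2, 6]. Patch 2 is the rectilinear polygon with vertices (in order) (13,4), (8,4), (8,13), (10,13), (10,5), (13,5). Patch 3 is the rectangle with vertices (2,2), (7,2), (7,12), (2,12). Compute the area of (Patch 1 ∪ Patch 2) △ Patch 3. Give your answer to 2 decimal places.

71.00

|Patch 1 ∪ Patch 2| = 37.
|(Patch 1 ∪ Patch 2) ∩ Patch 3| = 8.
|(Patch 1 ∪ Patch 2) △ Patch 3| = 37 + 50 − 16 = 71.00.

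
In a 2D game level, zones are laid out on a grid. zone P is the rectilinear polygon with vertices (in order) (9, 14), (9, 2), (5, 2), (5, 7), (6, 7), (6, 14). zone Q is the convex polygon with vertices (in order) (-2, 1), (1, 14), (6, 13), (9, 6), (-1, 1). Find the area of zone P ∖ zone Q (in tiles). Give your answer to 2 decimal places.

25.50

|zone P| = 41, |zone P∩zone Q| = 15.5.
|zone P ∖ zone Q| = |zone P| − |zone P∩zone Q| = 41 − 15.5 = 25.50.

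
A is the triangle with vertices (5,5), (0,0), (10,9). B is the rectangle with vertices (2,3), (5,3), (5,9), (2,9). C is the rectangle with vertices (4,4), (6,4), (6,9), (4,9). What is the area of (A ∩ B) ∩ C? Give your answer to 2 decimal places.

0.36

The region (A ∩ B) ∩ C is the polygon with vertices (5,4.5), (4.444,4), (4,4), (5,5).
By the shoelace formula its area is 0.36.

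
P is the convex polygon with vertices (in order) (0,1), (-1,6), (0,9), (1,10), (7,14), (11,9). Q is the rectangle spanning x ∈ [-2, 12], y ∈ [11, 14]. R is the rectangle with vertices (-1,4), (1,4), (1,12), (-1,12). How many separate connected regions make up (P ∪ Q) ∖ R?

1

(P ∪ Q) ∖ R is a single connected region.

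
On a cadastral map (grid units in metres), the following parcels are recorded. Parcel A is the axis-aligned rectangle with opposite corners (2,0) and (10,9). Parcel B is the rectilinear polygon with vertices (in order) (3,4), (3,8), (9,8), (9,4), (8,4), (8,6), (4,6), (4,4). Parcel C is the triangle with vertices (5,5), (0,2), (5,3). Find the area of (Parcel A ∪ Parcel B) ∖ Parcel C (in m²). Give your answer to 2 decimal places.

|Parcel A ∪ Parcel B| = 72.
|(Parcel A ∪ Parcel B) ∩ Parcel C| = 4.2.
|(Parcel A ∪ Parcel B) ∖ Parcel C| = 72 − 4.2 = 67.80.

67.80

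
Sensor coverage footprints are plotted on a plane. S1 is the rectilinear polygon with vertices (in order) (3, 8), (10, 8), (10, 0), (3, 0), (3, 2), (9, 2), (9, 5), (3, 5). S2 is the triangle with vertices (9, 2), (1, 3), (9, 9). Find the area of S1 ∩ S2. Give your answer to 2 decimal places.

10.00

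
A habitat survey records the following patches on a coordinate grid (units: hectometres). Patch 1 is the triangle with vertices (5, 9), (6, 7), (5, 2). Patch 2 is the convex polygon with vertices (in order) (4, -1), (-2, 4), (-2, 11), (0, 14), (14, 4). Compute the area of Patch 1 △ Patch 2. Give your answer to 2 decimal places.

|Patch 1| = 3.5, |Patch 2| = 127, |Patch 1∩Patch 2| = 3.5.
|Patch 1 △ Patch 2| = |Patch 1| + |Patch 2| − 2·|Patch 1∩Patch 2| = 3.5 + 127 − 7 = 123.50.

123.50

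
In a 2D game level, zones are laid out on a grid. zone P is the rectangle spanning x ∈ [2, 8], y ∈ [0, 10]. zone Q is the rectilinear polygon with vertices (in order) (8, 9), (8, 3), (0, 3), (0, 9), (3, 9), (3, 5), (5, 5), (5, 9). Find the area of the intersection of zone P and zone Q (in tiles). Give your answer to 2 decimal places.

The intersection is the polygon with vertices (8,3), (2,3), (2,9), (3,9), (3,5), (5,5), (5,9), (8,9).
By the shoelace formula its area is 28.00.

28.00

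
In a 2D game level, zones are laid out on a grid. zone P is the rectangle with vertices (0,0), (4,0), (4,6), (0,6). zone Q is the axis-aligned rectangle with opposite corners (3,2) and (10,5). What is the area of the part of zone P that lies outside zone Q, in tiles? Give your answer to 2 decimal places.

21.00

|zone P∩zone Q|: x∈[3,4], y∈[2,5] → 1·3 = 3.
|zone P| = 24.
|zone P ∖ zone Q| = |zone P| − |zone P∩zone Q| = 24 − 3 = 21.00.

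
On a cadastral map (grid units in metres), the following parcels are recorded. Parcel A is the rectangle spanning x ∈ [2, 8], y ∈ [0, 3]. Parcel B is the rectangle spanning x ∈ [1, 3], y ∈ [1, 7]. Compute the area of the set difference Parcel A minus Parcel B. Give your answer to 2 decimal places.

|Parcel A∩Parcel B|: x∈[2,3], y∈[1,3] → 1·2 = 2.
|Parcel A| = 18.
|Parcel A ∖ Parcel B| = |Parcel A| − |Parcel A∩Parcel B| = 18 − 2 = 16.00.

16.00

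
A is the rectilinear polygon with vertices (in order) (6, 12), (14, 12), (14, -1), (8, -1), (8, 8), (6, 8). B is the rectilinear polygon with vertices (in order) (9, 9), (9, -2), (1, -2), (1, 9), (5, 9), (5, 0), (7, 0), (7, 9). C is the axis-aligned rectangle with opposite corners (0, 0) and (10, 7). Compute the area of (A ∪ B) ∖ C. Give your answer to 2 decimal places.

96.00

|A ∪ B| = 145.
|(A ∪ B) ∩ C| = 49.
|(A ∪ B) ∖ C| = 145 − 49 = 96.00.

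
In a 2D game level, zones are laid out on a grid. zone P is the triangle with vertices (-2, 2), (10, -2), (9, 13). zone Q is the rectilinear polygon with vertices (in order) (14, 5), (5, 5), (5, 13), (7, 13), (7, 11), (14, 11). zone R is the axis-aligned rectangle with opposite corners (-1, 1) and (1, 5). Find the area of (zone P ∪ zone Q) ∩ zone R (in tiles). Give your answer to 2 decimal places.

5.33

The region (zone P ∪ zone Q) ∩ zone R is the polygon with vertices (-1,1.667), (-1,3), (1,5), (1,1).
By the shoelace formula its area is 5.33.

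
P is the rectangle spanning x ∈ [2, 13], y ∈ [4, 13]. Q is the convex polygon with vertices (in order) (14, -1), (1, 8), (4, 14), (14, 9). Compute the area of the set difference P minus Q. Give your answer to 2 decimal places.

22.40

|P| = 99, |P∩Q| = 76.5983.
|P ∖ Q| = |P| − |P∩Q| = 99 − 76.5983 = 22.40.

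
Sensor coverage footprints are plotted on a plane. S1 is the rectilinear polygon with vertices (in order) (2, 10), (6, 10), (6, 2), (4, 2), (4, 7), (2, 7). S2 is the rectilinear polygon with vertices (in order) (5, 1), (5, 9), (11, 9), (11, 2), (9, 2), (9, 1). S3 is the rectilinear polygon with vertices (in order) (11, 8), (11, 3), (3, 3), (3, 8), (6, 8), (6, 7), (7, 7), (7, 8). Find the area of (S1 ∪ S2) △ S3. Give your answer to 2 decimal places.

30.00

|S1 ∪ S2| = 61.
|(S1 ∪ S2) ∩ S3| = 35.
|(S1 ∪ S2) △ S3| = 61 + 39 − 70 = 30.00.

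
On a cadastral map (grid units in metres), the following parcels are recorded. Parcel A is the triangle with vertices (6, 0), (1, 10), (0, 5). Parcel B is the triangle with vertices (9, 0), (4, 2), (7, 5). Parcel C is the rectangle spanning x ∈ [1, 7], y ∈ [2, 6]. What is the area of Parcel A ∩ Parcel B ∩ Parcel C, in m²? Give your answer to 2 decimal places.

The intersection is the polygon with vertices (4.667,2.667), (5,2), (4,2).
By the shoelace formula its area is 0.33.

0.33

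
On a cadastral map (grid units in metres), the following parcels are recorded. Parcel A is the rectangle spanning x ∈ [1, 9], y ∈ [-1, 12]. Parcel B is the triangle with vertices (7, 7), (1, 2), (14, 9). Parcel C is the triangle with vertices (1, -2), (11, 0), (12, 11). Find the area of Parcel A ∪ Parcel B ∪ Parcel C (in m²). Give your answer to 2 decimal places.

By inclusion–exclusion:
Individual areas: |Parcel A| = 104, |Parcel B| = 11.5, |Parcel C| = 54.
|Parcel A∩Parcel B| = 8.3407.
|Parcel A∩Parcel C| = 29.3413.
|Parcel B∩Parcel C| = 3.5245.
|Parcel A∩Parcel B∩Parcel C| = 1.0222.
|Parcel A ∪ Parcel B ∪ Parcel C| = 169.5 − 41.2064 + 1.0222 = 129.32.

129.32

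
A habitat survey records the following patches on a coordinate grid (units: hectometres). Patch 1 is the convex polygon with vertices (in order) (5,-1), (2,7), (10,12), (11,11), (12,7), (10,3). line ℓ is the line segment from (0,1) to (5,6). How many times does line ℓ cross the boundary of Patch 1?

1

The segment meets the boundary at (3.091,4.091).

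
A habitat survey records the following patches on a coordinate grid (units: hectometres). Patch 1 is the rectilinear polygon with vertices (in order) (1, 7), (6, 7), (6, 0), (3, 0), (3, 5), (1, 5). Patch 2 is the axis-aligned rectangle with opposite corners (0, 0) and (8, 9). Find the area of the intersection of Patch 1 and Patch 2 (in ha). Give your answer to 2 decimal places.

The intersection is the polygon with vertices (6,7), (6,0), (3,0), (3,5), (1,5), (1,7).
By the shoelace formula its area is 25.00.

25.00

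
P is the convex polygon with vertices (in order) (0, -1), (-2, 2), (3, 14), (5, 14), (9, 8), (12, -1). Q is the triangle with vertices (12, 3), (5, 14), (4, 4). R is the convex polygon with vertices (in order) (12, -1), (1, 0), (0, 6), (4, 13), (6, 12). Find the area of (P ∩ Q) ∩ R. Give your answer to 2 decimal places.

The region (P ∩ Q) ∩ R is the polygon with vertices (4,4), (4.857,12.571), (6,12), (10.041,3.245).
By the shoelace formula its area is 30.06.

30.06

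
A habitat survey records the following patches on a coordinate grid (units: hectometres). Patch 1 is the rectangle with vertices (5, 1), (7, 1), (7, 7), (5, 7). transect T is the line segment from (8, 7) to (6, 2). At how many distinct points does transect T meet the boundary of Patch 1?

1

The segment meets the boundary at (7,4.5).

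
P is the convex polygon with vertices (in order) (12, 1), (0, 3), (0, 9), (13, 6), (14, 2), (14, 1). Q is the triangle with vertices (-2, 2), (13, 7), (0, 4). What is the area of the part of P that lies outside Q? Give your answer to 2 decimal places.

|P| = 75.5, |P∩Q| = 8.3586.
|P ∖ Q| = |P| − |P∩Q| = 75.5 − 8.3586 = 67.14.

67.14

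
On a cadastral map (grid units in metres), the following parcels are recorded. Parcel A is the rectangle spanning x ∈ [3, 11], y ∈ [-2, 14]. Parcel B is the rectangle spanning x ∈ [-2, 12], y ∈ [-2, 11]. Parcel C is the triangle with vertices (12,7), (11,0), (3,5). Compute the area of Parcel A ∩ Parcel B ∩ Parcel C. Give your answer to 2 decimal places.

27.11

The intersection is the polygon with vertices (11,0), (3,5), (11,6.778).
By the shoelace formula its area is 27.11.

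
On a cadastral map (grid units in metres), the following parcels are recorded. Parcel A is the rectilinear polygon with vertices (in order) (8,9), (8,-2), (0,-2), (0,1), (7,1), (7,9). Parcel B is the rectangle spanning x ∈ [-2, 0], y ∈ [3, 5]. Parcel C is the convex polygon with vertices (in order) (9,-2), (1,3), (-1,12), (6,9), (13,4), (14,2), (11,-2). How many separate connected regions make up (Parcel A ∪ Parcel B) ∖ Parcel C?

3

(Parcel A ∪ Parcel B) ∖ Parcel C splits into 3 disjoint pieces (area 19.4875, area 1.0714, area 4).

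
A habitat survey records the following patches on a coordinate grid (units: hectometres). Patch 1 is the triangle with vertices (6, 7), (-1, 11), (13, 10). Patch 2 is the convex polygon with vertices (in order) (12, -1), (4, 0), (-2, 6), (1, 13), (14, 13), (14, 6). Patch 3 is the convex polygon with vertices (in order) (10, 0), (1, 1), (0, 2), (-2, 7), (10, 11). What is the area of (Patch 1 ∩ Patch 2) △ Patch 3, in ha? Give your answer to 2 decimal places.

|Patch 1 ∩ Patch 2| = 24.2455.
|(Patch 1 ∩ Patch 2) ∩ Patch 3| = 13.072.
|(Patch 1 ∩ Patch 2) △ Patch 3| = 24.2455 + 93 − 26.144 = 91.10.

91.10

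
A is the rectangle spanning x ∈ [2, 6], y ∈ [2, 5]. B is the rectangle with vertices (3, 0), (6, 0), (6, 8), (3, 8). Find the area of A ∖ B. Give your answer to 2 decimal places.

3.00

|A∩B|: x∈[3,6], y∈[2,5] → 3·3 = 9.
|A| = 12.
|A ∖ B| = |A| − |A∩B| = 12 − 9 = 3.00.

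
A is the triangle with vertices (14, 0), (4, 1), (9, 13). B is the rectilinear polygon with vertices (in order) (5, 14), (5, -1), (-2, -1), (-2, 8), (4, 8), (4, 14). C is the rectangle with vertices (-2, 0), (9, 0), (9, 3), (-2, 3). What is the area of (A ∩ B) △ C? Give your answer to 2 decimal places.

31.82

|A ∩ B| = 1.25.
|(A ∩ B) ∩ C| = 1.2167.
|(A ∩ B) △ C| = 1.25 + 33 − 2.4333 = 31.82.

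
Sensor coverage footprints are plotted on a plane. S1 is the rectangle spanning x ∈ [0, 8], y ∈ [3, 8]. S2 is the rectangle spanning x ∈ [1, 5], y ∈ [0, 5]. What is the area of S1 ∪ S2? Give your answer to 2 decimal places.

52.00

By inclusion–exclusion:
Individual areas: |S1| = 40, |S2| = 20.
|S1∩S2|: x∈[1,5], y∈[3,5] → 4·2 = 8.
|S1 ∪ S2| = 60 − 8 = 52.00.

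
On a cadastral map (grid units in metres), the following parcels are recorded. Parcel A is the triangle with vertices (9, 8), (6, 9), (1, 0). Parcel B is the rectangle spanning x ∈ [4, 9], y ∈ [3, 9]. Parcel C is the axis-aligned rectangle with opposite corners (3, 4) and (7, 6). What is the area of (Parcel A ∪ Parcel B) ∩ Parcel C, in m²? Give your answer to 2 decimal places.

6.54

The region (Parcel A ∪ Parcel B) ∩ Parcel C is the polygon with vertices (4,5.4), (4,6), (7,6), (7,4), (3.222,4).
By the shoelace formula its area is 6.54.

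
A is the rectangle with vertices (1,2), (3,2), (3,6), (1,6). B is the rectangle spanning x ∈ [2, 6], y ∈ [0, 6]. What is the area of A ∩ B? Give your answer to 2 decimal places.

4.00

|A∩B|: x∈[2,3], y∈[2,6] → 1·4 = 4.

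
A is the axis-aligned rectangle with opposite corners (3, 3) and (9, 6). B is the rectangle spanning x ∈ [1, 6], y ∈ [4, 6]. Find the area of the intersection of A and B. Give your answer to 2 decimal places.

|A∩B|: x∈[3,6], y∈[4,6] → 3·2 = 6.

6.00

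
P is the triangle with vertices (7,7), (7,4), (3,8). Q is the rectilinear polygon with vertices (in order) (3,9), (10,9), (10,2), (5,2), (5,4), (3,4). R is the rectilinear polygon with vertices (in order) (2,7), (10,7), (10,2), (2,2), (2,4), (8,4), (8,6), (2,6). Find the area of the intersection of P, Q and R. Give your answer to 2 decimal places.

2.50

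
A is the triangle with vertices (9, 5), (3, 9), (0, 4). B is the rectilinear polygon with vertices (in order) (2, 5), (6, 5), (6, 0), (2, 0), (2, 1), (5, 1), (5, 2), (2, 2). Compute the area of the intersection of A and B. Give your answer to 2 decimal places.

The intersection is the polygon with vertices (2,4.222), (2,5), (6,5), (6,4.667).
By the shoelace formula its area is 2.22.

2.22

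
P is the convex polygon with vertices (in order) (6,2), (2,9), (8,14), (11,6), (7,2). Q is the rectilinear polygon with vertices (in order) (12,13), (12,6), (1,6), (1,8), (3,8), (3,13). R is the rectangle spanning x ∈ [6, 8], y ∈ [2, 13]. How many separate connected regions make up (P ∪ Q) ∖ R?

2

(P ∪ Q) ∖ R splits into 2 disjoint pieces (area 30.7024, area 33.2875).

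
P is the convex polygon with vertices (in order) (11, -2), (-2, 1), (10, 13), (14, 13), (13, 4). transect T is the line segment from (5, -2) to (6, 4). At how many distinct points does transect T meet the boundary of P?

1

The segment meets the boundary at (5.222,-0.667).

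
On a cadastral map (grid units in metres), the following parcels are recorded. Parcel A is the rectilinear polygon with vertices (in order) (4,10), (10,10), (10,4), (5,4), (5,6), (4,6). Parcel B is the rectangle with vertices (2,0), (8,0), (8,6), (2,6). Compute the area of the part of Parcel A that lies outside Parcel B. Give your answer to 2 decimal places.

|Parcel A| = 34, |Parcel A∩Parcel B| = 6.
|Parcel A ∖ Parcel B| = |Parcel A| − |Parcel A∩Parcel B| = 34 − 6 = 28.00.

28.00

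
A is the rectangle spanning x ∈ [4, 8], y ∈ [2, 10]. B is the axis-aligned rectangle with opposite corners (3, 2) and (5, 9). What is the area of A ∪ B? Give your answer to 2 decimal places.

By inclusion–exclusion:
Individual areas: |A| = 32, |B| = 14.
|A∩B|: x∈[4,5], y∈[2,9] → 1·7 = 7.
|A ∪ B| = 46 − 7 = 39.00.

39.00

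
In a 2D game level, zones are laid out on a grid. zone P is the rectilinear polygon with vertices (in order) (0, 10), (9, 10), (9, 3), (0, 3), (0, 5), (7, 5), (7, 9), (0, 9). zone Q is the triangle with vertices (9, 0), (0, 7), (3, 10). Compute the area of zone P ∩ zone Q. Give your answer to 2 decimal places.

6.29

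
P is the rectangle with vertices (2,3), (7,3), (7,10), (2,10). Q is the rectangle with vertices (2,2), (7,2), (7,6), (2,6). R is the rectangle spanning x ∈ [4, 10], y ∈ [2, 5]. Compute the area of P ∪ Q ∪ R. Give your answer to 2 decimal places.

By inclusion–exclusion:
Individual areas: |P| = 35, |Q| = 20, |R| = 18.
|P∩Q|: x∈[2,7], y∈[3,6] → 5·3 = 15.
|P∩R|: x∈[4,7], y∈[3,5] → 3·2 = 6.
|Q∩R|: x∈[4,7], y∈[2,5] → 3·3 = 9.
|P∩Q∩R| = 6.
|P ∪ Q ∪ R| = 73 − 30 + 6 = 49.00.

49.00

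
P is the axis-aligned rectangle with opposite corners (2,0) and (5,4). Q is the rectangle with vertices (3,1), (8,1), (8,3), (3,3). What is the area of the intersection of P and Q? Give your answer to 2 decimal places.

|P∩Q|: x∈[3,5], y∈[1,3] → 2·2 = 4.

4.00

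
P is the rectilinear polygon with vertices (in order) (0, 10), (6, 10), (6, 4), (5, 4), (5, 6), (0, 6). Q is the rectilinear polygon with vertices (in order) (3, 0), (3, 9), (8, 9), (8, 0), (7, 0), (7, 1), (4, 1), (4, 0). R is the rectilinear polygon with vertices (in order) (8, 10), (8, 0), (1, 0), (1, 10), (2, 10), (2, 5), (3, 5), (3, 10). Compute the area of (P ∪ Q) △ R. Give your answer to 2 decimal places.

24.00

|P ∪ Q| = 57.
|(P ∪ Q) ∩ R| = 49.
|(P ∪ Q) △ R| = 57 + 65 − 98 = 24.00.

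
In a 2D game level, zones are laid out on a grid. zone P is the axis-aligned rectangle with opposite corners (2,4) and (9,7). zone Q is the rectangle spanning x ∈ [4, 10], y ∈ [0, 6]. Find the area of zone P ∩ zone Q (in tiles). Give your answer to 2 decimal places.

10.00

|zone P∩zone Q|: x∈[4,9], y∈[4,6] → 5·2 = 10.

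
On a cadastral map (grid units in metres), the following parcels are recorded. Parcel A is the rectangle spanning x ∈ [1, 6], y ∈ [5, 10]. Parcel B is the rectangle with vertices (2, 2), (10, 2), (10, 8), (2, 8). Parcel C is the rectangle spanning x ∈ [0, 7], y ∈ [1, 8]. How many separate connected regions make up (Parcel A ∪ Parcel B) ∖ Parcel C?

(Parcel A ∪ Parcel B) ∖ Parcel C splits into 2 disjoint pieces (area 10, area 18).

2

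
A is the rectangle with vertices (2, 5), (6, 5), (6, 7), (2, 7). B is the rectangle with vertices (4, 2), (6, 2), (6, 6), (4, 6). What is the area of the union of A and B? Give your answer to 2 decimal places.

14.00

By inclusion–exclusion:
Individual areas: |A| = 8, |B| = 8.
|A∩B|: x∈[4,6], y∈[5,6] → 2·1 = 2.
|A ∪ B| = 16 − 2 = 14.00.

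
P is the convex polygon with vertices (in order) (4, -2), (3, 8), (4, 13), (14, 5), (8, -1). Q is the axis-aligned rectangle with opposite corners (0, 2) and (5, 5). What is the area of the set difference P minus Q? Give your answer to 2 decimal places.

|P| = 91.5, |P∩Q| = 4.65.
|P ∖ Q| = |P| − |P∩Q| = 91.5 − 4.65 = 86.85.

86.85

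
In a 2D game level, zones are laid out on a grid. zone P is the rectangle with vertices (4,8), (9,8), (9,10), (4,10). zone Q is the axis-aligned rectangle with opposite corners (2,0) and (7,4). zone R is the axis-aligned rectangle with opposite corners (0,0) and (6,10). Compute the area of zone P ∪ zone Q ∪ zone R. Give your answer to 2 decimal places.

By inclusion–exclusion:
Individual areas: |zone P| = 10, |zone Q| = 20, |zone R| = 60.
|zone P∩zone Q| = 0 (no overlap).
|zone P∩zone R|: x∈[4,6], y∈[8,10] → 2·2 = 4.
|zone Q∩zone R|: x∈[2,6], y∈[0,4] → 4·4 = 16.
|zone P∩zone Q∩zone R| = 0.
|zone P ∪ zone Q ∪ zone R| = 90 − 20 + 0 = 70.00.

70.00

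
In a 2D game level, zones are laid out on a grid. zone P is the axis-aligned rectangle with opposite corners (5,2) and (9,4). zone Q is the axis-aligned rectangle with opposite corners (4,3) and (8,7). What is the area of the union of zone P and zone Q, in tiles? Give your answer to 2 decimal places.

By inclusion–exclusion:
Individual areas: |zone P| = 8, |zone Q| = 16.
|zone P∩zone Q|: x∈[5,8], y∈[3,4] → 3·1 = 3.
|zone P ∪ zone Q| = 24 − 3 = 21.00.

21.00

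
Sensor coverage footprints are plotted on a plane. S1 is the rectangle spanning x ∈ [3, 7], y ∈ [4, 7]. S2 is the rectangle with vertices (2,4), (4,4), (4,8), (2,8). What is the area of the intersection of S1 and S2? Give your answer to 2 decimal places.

|S1∩S2|: x∈[3,4], y∈[4,7] → 1·3 = 3.

3.00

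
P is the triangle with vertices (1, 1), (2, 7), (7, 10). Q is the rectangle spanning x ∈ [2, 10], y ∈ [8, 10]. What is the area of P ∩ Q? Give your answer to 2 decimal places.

The intersection is the polygon with vertices (7,10), (5.667,8), (3.667,8).
By the shoelace formula its area is 2.00.

2.00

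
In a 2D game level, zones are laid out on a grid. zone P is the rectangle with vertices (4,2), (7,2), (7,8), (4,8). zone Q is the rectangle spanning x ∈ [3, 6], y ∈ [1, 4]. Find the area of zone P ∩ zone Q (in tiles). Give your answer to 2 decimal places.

|zone P∩zone Q|: x∈[4,6], y∈[2,4] → 2·2 = 4.

4.00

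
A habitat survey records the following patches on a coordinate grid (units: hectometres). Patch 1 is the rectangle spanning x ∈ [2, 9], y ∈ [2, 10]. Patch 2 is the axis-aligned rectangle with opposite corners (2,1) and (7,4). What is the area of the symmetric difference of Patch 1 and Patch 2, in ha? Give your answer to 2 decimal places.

|Patch 1∩Patch 2|: x∈[2,7], y∈[2,4] → 5·2 = 10.
|Patch 1 △ Patch 2| = |Patch 1| + |Patch 2| − 2·|Patch 1∩Patch 2| = 56 + 15 − 20 = 51.00.

51.00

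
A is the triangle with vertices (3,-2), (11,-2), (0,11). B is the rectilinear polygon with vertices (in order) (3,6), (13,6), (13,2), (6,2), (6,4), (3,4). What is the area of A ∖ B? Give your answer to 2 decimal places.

|A| = 52, |A∩B| = 5.6958.
|A ∖ B| = |A| − |A∩B| = 52 − 5.6958 = 46.30.

46.30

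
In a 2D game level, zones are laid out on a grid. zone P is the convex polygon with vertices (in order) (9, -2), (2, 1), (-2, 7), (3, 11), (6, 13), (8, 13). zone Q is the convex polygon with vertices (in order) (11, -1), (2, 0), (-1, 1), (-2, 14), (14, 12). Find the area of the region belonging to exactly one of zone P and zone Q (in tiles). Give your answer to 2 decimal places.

|zone P| = 100, |zone Q| = 187, |zone P∩zone Q| = 97.0902.
|zone P △ zone Q| = |zone P| + |zone Q| − 2·|zone P∩zone Q| = 100 + 187 − 194.1804 = 92.82.

92.82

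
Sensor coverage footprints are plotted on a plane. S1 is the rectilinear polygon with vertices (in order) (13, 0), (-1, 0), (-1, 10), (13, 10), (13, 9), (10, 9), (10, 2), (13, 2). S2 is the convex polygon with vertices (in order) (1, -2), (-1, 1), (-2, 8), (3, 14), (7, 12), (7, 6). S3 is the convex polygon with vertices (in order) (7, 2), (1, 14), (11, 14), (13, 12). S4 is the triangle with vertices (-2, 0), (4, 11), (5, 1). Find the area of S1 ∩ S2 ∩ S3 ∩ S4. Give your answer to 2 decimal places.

The intersection is the polygon with vertices (3.217,9.565), (3.454,10), (4.1,10), (4.375,7.25).
By the shoelace formula its area is 1.41.

1.41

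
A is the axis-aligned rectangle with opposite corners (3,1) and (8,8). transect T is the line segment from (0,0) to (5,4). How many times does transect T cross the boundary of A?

The segment meets the boundary at (3,2.4).

1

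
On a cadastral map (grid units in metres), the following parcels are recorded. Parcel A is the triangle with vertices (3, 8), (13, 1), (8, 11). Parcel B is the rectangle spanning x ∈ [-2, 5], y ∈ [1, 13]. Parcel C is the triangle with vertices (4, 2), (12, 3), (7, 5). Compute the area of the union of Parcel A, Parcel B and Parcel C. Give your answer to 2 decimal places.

By inclusion–exclusion:
Individual areas: |Parcel A| = 32.5, |Parcel B| = 84, |Parcel C| = 10.5.
|Parcel A∩Parcel B| = 2.6.
|Parcel A∩Parcel C| = 1.7924.
|Parcel B∩Parcel C| = 0.4375.
|Parcel A∩Parcel B∩Parcel C| = 0.
|Parcel A ∪ Parcel B ∪ Parcel C| = 127 − 4.8299 + 0 = 122.17.

122.17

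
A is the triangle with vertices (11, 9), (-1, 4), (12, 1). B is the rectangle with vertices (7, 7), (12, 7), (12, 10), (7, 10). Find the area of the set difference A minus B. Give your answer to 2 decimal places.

|A| = 50.5, |A∩B| = 4.9167.
|A ∖ B| = |A| − |A∩B| = 50.5 − 4.9167 = 45.58.

45.58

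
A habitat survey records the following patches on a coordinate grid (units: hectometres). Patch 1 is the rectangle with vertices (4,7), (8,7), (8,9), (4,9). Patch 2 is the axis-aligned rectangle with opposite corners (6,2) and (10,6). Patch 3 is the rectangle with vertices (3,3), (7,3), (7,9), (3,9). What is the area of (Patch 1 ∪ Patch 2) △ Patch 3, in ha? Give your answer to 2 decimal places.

30.00

|Patch 1 ∪ Patch 2| = 24.
|(Patch 1 ∪ Patch 2) ∩ Patch 3| = 9.
|(Patch 1 ∪ Patch 2) △ Patch 3| = 24 + 24 − 18 = 30.00.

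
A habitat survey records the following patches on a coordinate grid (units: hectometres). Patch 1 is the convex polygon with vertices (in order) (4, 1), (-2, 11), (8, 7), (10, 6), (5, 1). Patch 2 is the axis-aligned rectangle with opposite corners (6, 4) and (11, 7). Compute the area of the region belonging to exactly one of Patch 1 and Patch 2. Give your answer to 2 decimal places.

45.50

|Patch 1| = 48.5, |Patch 2| = 15, |Patch 1∩Patch 2| = 9.
|Patch 1 △ Patch 2| = |Patch 1| + |Patch 2| − 2·|Patch 1∩Patch 2| = 48.5 + 15 − 18 = 45.50.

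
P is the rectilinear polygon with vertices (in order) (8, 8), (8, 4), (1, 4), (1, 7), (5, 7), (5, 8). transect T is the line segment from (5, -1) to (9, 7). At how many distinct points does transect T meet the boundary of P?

2

The segment meets the boundary at (8,5), (7.5,4).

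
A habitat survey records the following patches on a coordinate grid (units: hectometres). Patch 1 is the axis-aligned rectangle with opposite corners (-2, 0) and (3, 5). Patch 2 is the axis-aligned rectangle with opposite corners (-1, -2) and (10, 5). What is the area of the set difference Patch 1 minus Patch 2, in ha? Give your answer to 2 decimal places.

|Patch 1∩Patch 2|: x∈[-1,3], y∈[0,5] → 4·5 = 20.
|Patch 1| = 25.
|Patch 1 ∖ Patch 2| = |Patch 1| − |Patch 1∩Patch 2| = 25 − 20 = 5.00.

5.00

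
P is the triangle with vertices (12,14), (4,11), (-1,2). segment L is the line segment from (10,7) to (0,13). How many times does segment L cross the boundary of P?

The segment meets the boundary at (3.833,10.7), (6.616,9.03).

2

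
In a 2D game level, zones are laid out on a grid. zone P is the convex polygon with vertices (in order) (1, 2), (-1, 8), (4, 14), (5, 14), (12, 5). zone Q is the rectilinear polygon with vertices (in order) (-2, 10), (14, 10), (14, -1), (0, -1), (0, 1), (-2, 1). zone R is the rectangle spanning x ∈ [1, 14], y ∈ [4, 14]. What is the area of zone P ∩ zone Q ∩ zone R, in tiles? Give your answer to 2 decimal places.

The intersection is the polygon with vertices (8.111,10), (12,5), (8.333,4), (1,4), (1,10).
By the shoelace formula its area is 54.44.

54.44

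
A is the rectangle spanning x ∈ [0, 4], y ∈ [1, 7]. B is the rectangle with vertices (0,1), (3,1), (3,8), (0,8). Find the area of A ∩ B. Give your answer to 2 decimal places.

18.00

|A∩B|: x∈[0,3], y∈[1,7] → 3·6 = 18.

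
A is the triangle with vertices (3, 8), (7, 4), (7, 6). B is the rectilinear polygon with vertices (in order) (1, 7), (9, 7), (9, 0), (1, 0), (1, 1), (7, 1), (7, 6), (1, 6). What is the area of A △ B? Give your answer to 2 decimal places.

27.00

|A| = 4, |B| = 26, |A∩B| = 1.5.
|A △ B| = |A| + |B| − 2·|A∩B| = 4 + 26 − 3 = 27.00.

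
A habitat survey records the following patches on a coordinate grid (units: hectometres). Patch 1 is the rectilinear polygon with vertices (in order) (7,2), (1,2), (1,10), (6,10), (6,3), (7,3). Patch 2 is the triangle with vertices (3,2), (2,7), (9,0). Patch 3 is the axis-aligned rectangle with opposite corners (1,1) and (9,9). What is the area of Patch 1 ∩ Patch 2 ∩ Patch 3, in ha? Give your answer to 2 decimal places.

The intersection is the polygon with vertices (2,7), (6,3), (7,2), (3,2).
By the shoelace formula its area is 10.00.

10.00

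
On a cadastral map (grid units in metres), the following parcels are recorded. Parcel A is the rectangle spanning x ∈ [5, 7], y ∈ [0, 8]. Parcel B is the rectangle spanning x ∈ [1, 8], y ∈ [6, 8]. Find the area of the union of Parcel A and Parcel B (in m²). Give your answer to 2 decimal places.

26.00

By inclusion–exclusion:
Individual areas: |Parcel A| = 16, |Parcel B| = 14.
|Parcel A∩Parcel B|: x∈[5,7], y∈[6,8] → 2·2 = 4.
|Parcel A ∪ Parcel B| = 30 − 4 = 26.00.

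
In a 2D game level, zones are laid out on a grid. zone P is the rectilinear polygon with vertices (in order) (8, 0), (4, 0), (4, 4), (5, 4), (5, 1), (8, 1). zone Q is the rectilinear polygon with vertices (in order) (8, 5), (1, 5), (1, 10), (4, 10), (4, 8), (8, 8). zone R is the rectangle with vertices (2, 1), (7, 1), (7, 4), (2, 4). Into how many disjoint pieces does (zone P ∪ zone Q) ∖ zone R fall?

(zone P ∪ zone Q) ∖ zone R splits into 2 disjoint pieces (area 4, area 27).

2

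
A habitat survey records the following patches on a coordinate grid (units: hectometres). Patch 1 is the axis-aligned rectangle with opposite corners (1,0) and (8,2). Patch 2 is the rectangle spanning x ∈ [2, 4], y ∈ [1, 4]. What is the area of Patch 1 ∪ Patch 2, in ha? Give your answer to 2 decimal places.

18.00

By inclusion–exclusion:
Individual areas: |Patch 1| = 14, |Patch 2| = 6.
|Patch 1∩Patch 2|: x∈[2,4], y∈[1,2] → 2·1 = 2.
|Patch 1 ∪ Patch 2| = 20 − 2 = 18.00.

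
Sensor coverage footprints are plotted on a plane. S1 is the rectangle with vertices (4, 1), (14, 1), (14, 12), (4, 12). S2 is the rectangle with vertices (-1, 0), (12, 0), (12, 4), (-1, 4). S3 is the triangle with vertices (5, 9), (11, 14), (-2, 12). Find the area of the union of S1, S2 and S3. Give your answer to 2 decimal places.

By inclusion–exclusion:
Individual areas: |S1| = 110, |S2| = 52, |S3| = 26.5.
|S1∩S2|: x∈[4,12], y∈[1,4] → 8·3 = 24.
|S1∩S3| = 8.1857.
|S2∩S3| = 0.
|S1∩S2∩S3| = 0.
|S1 ∪ S2 ∪ S3| = 188.5 − 32.1857 + 0 = 156.31.

156.31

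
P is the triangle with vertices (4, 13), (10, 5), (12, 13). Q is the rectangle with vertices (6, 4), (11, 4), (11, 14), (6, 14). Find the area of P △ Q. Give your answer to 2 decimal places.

27.33

|P| = 32, |Q| = 50, |P∩Q| = 27.3333.
|P △ Q| = |P| + |Q| − 2·|P∩Q| = 32 + 50 − 54.6667 = 27.33.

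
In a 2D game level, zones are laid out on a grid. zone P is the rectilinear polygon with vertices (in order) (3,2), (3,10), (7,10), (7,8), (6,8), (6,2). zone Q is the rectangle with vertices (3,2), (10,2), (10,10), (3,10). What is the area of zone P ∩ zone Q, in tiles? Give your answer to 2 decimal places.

The intersection is the polygon with vertices (3,10), (7,10), (7,8), (6,8), (6,2), (3,2).
By the shoelace formula its area is 26.00.

26.00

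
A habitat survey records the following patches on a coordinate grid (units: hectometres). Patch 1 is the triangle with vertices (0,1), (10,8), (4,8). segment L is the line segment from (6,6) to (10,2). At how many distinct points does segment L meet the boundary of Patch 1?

1

The segment meets the boundary at (6.471,5.529).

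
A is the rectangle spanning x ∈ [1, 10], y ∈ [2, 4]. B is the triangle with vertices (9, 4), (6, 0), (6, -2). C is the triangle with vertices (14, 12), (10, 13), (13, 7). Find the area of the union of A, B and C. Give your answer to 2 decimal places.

By inclusion–exclusion:
Individual areas: |A| = 18, |B| = 3, |C| = 10.5.
|A∩B| = 0.5.
|A∩C| = 0.
|B∩C| = 0.
|A∩B∩C| = 0.
|A ∪ B ∪ C| = 31.5 − 0.5 + 0 = 31.00.

31.00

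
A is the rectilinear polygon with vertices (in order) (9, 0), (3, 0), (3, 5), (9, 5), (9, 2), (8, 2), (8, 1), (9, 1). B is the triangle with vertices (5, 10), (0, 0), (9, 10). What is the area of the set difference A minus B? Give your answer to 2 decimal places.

|A| = 29, |A∩B| = 1.25.
|A ∖ B| = |A| − |A∩B| = 29 − 1.25 = 27.75.

27.75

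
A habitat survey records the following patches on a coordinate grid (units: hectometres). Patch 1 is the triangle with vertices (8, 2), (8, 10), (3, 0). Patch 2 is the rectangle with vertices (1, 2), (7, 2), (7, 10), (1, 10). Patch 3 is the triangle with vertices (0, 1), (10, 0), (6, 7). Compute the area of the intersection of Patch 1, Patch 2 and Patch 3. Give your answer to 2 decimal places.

The intersection is the polygon with vertices (7,2), (4,2), (6.267,6.533), (7,5.25).
By the shoelace formula its area is 7.99.

7.99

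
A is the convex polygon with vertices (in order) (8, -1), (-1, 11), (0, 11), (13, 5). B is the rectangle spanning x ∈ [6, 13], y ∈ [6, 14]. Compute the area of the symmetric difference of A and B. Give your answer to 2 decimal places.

105.22

|A| = 60, |B| = 56, |A∩B| = 5.391.
|A △ B| = |A| + |B| − 2·|A∩B| = 60 + 56 − 10.7821 = 105.22.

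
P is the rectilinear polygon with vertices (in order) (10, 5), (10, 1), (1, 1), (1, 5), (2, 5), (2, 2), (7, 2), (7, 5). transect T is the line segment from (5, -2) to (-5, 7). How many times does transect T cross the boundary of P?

2

The segment meets the boundary at (1,1.6), (1.667,1).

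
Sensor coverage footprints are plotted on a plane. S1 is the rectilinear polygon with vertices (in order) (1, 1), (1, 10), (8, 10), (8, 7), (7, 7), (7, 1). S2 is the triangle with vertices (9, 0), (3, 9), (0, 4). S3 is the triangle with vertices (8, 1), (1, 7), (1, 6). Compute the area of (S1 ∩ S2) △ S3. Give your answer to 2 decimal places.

22.62

|S1 ∩ S2| = 25.3194.
|(S1 ∩ S2) ∩ S3| = 3.0997.
|(S1 ∩ S2) △ S3| = 25.3194 + 3.5 − 6.1994 = 22.62.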